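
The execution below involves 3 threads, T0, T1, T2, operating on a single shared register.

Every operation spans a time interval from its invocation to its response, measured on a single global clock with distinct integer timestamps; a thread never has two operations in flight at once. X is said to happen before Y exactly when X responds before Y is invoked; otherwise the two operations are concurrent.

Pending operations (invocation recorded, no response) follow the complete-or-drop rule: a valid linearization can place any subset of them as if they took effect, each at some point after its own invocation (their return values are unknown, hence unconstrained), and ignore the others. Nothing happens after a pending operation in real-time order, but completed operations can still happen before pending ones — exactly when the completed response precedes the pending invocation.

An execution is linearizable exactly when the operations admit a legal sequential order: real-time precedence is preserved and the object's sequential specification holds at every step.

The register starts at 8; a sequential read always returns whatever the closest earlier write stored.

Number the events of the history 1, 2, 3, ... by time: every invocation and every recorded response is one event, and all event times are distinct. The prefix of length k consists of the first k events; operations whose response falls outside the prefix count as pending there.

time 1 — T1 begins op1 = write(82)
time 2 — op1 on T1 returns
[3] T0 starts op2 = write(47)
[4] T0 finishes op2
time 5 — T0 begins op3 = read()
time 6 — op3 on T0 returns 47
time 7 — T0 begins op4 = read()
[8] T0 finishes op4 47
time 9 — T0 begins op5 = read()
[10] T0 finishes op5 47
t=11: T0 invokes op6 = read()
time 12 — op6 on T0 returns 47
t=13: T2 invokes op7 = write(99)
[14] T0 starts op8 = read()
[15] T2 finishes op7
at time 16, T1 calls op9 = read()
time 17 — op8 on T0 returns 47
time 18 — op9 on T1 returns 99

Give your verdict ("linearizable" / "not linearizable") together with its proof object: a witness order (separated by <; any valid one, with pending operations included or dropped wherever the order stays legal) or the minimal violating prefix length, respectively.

after step 1 (op1 write(82)): value 82
after step 2 (op2 write(47)): value 47
after step 3 (op3 read() → 47): value 47
after step 4 (op4 read() → 47): value 47
after step 5 (op5 read() → 47): value 47
after step 6 (op6 read() → 47): value 47
after step 7 (op8 read() → 47): value 47
after step 8 (op7 write(99)): value 99
after step 9 (op9 read() → 99): value 99

linearizable — witness: op1 < op2 < op3 < op4 < op5 < op6 < op8 < op7 < op9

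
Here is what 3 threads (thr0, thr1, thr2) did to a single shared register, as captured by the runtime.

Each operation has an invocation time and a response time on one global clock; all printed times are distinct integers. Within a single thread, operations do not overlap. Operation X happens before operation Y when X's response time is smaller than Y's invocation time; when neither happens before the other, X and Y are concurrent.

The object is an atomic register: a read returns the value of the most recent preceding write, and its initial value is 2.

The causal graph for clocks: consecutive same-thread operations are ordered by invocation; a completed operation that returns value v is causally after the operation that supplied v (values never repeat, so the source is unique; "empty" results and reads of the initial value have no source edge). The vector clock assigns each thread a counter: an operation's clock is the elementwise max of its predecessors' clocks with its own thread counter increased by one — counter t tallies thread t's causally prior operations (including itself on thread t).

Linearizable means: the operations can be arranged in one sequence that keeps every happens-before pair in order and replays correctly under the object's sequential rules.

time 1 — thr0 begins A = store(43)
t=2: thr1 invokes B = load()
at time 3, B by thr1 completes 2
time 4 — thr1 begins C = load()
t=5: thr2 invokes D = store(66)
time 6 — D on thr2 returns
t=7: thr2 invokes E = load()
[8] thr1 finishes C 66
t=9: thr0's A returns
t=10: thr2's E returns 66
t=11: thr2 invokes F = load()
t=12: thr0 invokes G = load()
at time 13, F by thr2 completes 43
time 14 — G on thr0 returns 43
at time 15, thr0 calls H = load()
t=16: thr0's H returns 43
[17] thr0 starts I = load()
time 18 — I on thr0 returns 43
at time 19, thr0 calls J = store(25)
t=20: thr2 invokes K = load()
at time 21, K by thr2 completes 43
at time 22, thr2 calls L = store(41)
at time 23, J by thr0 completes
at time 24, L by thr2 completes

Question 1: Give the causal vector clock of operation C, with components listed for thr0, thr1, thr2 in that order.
Answer: (0, 2, 1)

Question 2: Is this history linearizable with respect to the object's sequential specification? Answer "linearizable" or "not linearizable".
linearizable

a witness: B, D, C, E, A, F, G, H, I, K, J, L
1. B load() → 2, leaving value 2
2. D store(66), leaving value 66
3. C load() → 66, leaving value 66
4. E load() → 66, leaving value 66
5. A store(43), leaving value 43
6. F load() → 43, leaving value 43
7. G load() → 43, leaving value 43
8. H load() → 43, leaving value 43
9. I load() → 43, leaving value 43
10. K load() → 43, leaving value 43
11. J store(25), leaving value 25
12. L store(41), leaving value 41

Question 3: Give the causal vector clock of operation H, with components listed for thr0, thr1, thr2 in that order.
Answer: (3, 0, 0)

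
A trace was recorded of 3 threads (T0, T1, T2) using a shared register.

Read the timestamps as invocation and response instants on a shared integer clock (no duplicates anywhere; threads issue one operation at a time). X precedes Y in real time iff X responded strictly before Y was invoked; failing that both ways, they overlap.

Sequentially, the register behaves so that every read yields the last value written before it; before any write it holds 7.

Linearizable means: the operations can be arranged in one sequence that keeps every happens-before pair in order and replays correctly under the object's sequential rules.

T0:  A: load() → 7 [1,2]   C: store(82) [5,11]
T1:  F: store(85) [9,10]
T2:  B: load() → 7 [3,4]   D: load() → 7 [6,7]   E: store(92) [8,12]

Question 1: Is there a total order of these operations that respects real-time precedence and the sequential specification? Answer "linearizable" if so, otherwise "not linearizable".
one valid linearization: A, B, D, C, E, F
after step 1 (A load() → 7): value 7
after step 2 (B load() → 7): value 7
after step 3 (D load() → 7): value 7
after step 4 (C store(82)): value 82
after step 5 (E store(92)): value 92
after step 6 (F store(85)): value 85

linearizable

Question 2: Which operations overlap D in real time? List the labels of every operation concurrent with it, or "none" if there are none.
Answer: C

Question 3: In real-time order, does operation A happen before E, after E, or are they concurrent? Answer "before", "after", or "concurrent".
Answer: before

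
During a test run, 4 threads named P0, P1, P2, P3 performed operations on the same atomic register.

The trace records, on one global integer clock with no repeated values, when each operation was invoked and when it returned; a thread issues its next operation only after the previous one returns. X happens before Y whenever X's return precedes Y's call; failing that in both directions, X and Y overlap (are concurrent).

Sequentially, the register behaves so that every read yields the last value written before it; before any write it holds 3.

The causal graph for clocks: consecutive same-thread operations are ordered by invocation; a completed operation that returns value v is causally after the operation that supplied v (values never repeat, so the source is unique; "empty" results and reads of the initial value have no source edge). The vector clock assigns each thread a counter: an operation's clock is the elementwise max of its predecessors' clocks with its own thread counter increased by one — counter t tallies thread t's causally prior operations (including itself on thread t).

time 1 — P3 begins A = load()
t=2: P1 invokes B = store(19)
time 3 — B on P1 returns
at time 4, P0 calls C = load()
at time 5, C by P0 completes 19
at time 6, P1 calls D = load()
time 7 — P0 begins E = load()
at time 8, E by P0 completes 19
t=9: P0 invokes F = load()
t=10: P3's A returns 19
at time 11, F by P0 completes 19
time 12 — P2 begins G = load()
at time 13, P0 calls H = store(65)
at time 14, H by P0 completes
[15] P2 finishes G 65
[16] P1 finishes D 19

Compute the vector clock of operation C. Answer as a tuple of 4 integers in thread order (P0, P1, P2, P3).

(1, 1, 0, 0)

invoked at 2, B has no predecessors; its own P1 bump gives (0, 1, 0, 0)
A (invocation 1): componentwise max over VC(B)=(0, 1, 0, 0), +1 at P3, giving (0, 1, 0, 1)
D (invocation 6): componentwise max over VC(B)=(0, 1, 0, 0), +1 at P1, giving (0, 2, 0, 0)
C (invocation 4): componentwise max over VC(B)=(0, 1, 0, 0), +1 at P0, giving (1, 1, 0, 0)
E (invocation 7): componentwise max over VC(B)=(0, 1, 0, 0), VC(C)=(1, 1, 0, 0), +1 at P0, giving (2, 1, 0, 0)
F (invocation 9): componentwise max over VC(B)=(0, 1, 0, 0), VC(E)=(2, 1, 0, 0), +1 at P0, giving (3, 1, 0, 0)
H (invocation 13): componentwise max over VC(F)=(3, 1, 0, 0), +1 at P0, giving (4, 1, 0, 0)
G (invocation 12): componentwise max over VC(H)=(4, 1, 0, 0), +1 at P2, giving (4, 1, 1, 0)
target: VC(C) = (1, 1, 0, 0)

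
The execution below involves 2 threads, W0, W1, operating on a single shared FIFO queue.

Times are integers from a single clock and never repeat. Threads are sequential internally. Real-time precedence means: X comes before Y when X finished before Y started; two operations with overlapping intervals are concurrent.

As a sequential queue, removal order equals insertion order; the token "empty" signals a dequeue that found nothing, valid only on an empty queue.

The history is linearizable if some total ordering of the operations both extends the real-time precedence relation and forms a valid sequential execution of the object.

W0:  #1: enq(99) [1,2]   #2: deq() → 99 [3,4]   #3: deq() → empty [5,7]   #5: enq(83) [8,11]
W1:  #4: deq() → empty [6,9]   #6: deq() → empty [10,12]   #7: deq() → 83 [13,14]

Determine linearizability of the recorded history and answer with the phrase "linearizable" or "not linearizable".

linearizable

a witness: #1, #2, #3, #4, #6, #5, #7
after step 1 (#1 enq(99)): queue <99>
after step 2 (#2 deq() → 99): queue <>
after step 3 (#3 deq() → empty): queue <>
after step 4 (#4 deq() → empty): queue <>
after step 5 (#6 deq() → empty): queue <>
after step 6 (#5 enq(83)): queue <83>
after step 7 (#7 deq() → 83): queue <>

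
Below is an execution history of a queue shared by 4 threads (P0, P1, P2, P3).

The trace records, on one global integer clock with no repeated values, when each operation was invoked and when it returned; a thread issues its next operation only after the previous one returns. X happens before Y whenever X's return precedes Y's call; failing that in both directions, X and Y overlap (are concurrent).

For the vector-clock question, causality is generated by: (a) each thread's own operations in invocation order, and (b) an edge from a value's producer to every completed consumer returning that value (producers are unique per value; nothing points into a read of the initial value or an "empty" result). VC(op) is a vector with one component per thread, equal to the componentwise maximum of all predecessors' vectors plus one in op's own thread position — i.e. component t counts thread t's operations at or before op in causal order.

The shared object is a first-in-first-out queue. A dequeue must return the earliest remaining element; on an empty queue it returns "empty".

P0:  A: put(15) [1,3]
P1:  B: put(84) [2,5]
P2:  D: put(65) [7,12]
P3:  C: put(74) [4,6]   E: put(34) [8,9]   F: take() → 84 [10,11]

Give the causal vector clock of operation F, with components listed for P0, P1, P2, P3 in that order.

(0, 1, 0, 3)

invoked at 4, C has no predecessors; its own P3 bump gives (0, 0, 0, 1)
invoked at 7, D has no predecessors; its own P2 bump gives (0, 0, 1, 0)
invoked at 2, B has no predecessors; its own P1 bump gives (0, 1, 0, 0)
invoked at 1, A has no predecessors; its own P0 bump gives (1, 0, 0, 0)
invoked at 8, E merges VC(C)=(0, 0, 0, 1) and bumps P3's slot → (0, 0, 0, 2)
invoked at 10, F merges VC(B)=(0, 1, 0, 0), VC(E)=(0, 0, 0, 2) and bumps P3's slot → (0, 1, 0, 3)
target: VC(F) = (0, 1, 0, 3)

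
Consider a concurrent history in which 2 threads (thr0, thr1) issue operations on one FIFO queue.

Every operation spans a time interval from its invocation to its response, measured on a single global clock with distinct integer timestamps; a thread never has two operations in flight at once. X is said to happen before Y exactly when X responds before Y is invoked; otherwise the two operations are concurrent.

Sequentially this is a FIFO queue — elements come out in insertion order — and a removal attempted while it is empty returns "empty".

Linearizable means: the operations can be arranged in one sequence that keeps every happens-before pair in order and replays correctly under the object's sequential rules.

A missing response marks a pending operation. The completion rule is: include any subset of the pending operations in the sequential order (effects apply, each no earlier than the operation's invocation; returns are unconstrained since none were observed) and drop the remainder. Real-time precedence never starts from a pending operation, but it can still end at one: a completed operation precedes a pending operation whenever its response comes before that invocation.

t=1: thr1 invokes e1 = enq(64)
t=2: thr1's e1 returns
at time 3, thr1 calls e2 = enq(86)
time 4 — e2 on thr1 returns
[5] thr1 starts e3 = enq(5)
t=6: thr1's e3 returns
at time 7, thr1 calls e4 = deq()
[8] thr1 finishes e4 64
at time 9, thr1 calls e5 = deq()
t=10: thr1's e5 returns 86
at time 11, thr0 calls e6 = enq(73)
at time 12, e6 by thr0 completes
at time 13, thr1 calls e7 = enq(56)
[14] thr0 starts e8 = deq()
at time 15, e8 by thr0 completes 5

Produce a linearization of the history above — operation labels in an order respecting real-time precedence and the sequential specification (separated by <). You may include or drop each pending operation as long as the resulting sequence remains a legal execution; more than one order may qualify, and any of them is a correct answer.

after step 1 (e1 enq(64)): queue <64>
after step 2 (e2 enq(86)): queue <64,86>
after step 3 (e3 enq(5)): queue <64,86,5>
after step 4 (e4 deq() → 64): queue <86,5>
after step 5 (e5 deq() → 86): queue <5>
after step 6 (e6 enq(73)): queue <5,73>
after step 7 (e7 enq(56) (pending, included)): queue <5,73,56>
after step 8 (e8 deq() → 5): queue <73,56>

e1 < e2 < e3 < e4 < e5 < e6 < e7 < e8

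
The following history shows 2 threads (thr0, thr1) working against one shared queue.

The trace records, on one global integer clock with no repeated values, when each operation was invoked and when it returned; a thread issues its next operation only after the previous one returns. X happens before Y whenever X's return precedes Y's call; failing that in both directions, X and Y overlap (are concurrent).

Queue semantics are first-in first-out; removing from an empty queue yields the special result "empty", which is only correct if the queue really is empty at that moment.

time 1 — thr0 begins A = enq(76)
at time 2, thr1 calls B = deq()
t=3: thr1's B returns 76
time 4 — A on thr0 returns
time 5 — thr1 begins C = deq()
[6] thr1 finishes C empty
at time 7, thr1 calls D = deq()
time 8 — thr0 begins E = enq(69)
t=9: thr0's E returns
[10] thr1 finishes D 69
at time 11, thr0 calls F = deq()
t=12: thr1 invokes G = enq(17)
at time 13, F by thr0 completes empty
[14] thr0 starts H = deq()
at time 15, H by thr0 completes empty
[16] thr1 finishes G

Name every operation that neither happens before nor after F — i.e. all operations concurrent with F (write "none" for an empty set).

G

F runs from 11 to 13; window-overlapping ops are concurrent
A [1,4]: before
B [2,3]: before
C [5,6]: before
D [7,10]: before
E [8,9]: before
G [12,16]: concurrent
H [14,15]: after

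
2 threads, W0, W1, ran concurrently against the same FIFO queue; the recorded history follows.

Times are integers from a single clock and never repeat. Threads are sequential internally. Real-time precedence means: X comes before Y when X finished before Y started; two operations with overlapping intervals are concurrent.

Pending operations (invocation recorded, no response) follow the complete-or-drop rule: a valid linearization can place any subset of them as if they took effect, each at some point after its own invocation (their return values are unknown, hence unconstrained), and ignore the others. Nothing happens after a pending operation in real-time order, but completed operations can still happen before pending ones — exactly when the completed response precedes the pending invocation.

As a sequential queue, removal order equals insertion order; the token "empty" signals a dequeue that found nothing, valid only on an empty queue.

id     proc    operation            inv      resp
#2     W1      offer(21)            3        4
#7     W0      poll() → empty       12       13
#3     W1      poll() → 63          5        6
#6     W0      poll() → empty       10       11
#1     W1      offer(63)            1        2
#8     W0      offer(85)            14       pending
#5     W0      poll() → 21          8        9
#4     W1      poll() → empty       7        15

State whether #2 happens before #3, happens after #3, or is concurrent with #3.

#2 spans [3,4], #3 spans [5,6]
resp(#2)=4 < inv(#3)=5

before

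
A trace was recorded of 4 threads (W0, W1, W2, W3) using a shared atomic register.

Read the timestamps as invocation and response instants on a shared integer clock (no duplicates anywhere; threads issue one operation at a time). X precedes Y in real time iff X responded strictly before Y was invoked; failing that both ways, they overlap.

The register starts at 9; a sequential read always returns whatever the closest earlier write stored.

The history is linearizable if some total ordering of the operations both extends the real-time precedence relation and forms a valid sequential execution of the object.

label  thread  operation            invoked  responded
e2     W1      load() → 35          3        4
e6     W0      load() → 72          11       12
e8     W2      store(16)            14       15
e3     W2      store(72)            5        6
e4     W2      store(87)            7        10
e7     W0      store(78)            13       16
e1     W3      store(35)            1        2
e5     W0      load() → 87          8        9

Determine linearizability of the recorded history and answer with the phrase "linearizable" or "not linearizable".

cut after 11 events: linearizable; cut after 12 events (e6 responds, time 12): not linearizable
6 completed operations, 2 real-time-consistent orders — every atomic register replay fails
e.g. e1, e2, e3, e4, e5, e6: illegal at step 6, since e6 load() → 72 cannot apply there
e.g. e1, e2, e3, e5, e4, e6: illegal at step 4, since e5 load() → 87 cannot apply there

not linearizable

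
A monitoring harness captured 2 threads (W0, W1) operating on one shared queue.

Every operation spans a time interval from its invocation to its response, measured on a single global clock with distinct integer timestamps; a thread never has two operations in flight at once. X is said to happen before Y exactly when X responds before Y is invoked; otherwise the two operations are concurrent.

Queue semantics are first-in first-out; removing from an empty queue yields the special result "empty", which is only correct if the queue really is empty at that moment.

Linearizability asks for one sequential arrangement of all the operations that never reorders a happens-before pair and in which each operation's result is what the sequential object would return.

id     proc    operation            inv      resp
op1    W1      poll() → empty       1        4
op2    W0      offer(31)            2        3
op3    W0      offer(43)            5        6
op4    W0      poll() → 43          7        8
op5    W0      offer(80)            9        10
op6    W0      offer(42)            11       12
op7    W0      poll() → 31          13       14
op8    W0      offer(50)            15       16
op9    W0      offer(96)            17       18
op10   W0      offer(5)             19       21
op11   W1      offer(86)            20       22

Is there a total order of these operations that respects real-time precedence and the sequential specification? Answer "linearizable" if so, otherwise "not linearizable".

not linearizable

already the first 8 events (up to op4's response at time 8) admit no linearization; the first 7 still do
real-time-consistent orders of the 4 completed operations: 2 — all fail the queue replay
for example op1, op2, op3, op4 fails at step 4: op4 poll() → 43 is not legal there
for example op2, op1, op3, op4 fails at step 2: op1 poll() → empty is not legal there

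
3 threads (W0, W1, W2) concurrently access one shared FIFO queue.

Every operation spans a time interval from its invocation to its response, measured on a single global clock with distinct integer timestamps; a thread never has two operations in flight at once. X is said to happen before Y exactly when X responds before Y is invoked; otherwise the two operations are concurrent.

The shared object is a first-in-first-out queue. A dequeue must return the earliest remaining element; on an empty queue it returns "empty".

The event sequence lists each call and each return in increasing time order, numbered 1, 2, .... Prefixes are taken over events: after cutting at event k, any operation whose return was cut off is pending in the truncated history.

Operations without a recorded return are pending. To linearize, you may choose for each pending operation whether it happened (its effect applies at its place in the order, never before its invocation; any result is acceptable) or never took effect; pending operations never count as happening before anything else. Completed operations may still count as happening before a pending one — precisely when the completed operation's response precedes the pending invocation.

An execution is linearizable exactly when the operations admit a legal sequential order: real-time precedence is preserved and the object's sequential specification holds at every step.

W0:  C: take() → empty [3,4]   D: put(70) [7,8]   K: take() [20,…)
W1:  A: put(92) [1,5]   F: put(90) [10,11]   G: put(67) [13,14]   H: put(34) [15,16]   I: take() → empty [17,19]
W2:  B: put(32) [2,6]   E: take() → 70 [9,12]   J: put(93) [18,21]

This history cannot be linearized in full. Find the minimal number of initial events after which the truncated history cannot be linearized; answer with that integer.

events 1..11 are linearizable, e.g. via C, A, B, D, E, F:
1. C take() → empty, leaving queue <>
2. A put(92), leaving queue <92>
3. B put(32), leaving queue <92,32>
4. D put(70), leaving queue <92,32,70>
5. E take() (pending, included), leaving queue <32,70>
6. F put(90), leaving queue <32,70,90>
include event 12 — E responding at 12 — and every candidate order breaks
for example A, B, C, D, E, F fails at step 3: C take() → empty is not legal there
for example A, B, C, D, F, E fails at step 3: C take() → empty is not legal there

12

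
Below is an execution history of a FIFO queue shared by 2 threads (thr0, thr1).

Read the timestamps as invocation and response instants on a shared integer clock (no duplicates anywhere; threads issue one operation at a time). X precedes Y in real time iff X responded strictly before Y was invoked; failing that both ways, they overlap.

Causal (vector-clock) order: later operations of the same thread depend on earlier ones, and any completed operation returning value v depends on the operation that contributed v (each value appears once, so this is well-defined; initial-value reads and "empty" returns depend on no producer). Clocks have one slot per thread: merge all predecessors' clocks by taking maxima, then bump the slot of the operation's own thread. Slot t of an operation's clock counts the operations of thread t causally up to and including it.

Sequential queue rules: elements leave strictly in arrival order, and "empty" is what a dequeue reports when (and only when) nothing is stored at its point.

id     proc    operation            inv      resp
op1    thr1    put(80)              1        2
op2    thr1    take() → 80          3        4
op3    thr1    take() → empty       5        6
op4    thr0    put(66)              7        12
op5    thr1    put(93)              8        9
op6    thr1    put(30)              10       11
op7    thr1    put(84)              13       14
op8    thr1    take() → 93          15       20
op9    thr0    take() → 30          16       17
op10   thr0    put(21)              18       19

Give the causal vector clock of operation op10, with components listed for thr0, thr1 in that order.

root op op1, invoked 1: fresh clock plus thr1's own tick → (0, 1)
root op op4, invoked 7: fresh clock plus thr0's own tick → (1, 0)
op2, invoked 3, takes VC(op1)=(0, 1) under max, adds 1 for thr1 → (0, 2)
op3, invoked 5, takes VC(op2)=(0, 2) under max, adds 1 for thr1 → (0, 3)
op5, invoked 8, takes VC(op3)=(0, 3) under max, adds 1 for thr1 → (0, 4)
op6, invoked 10, takes VC(op5)=(0, 4) under max, adds 1 for thr1 → (0, 5)
op7, invoked 13, takes VC(op6)=(0, 5) under max, adds 1 for thr1 → (0, 6)
op8, invoked 15, takes VC(op5)=(0, 4), VC(op7)=(0, 6) under max, adds 1 for thr1 → (0, 7)
op9, invoked 16, takes VC(op4)=(1, 0), VC(op6)=(0, 5) under max, adds 1 for thr0 → (2, 5)
op10, invoked 18, takes VC(op9)=(2, 5) under max, adds 1 for thr0 → (3, 5)
target: VC(op10) = (3, 5)

(3, 5)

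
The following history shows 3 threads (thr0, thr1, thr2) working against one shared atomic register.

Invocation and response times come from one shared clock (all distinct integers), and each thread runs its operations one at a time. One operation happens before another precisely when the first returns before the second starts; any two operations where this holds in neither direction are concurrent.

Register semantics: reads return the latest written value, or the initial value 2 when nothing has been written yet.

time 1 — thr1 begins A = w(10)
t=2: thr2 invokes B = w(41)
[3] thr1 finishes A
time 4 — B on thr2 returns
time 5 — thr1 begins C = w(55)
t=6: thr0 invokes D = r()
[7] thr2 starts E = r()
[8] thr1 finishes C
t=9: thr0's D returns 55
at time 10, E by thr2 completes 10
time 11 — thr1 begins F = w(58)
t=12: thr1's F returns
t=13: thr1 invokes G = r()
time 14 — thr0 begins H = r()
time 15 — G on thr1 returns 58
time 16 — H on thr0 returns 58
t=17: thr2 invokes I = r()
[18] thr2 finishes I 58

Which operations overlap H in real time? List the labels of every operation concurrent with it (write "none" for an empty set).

concurrent with H ([14,16]): every op whose interval crosses 14..16
A [1,3]: before
B [2,4]: before
C [5,8]: before
D [6,9]: before
E [7,10]: before
F [11,12]: before
G [13,15]: concurrent
I [17,18]: after

G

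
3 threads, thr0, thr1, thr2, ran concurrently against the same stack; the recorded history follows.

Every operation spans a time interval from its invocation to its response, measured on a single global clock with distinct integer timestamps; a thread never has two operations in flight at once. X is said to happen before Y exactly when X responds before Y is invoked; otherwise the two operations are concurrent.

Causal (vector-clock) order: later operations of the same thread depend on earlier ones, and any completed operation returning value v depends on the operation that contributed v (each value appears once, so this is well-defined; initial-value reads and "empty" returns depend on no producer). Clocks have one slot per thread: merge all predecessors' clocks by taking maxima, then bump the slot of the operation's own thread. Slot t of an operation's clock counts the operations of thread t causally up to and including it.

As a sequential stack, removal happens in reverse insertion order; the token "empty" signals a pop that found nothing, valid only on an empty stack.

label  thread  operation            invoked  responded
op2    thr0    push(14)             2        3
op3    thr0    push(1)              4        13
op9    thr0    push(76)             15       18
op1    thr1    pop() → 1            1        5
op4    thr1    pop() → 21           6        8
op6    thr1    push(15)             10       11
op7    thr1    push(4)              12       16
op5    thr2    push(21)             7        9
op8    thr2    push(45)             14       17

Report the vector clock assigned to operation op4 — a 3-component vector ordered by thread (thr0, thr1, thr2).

VC(op5, invoked at 7): no causal predecessors; +1 on thr2 → (0, 0, 1)
VC(op2, invoked at 2): no causal predecessors; +1 on thr0 → (1, 0, 0)
op8, invoked 14, takes VC(op5)=(0, 0, 1) under max, adds 1 for thr2 → (0, 0, 2)
op3, invoked 4, takes VC(op2)=(1, 0, 0) under max, adds 1 for thr0 → (2, 0, 0)
op1, invoked 1, takes VC(op3)=(2, 0, 0) under max, adds 1 for thr1 → (2, 1, 0)
op9, invoked 15, takes VC(op3)=(2, 0, 0) under max, adds 1 for thr0 → (3, 0, 0)
op4, invoked 6, takes VC(op1)=(2, 1, 0), VC(op5)=(0, 0, 1) under max, adds 1 for thr1 → (2, 2, 1)
op6, invoked 10, takes VC(op4)=(2, 2, 1) under max, adds 1 for thr1 → (2, 3, 1)
op7, invoked 12, takes VC(op6)=(2, 3, 1) under max, adds 1 for thr1 → (2, 4, 1)
target: VC(op4) = (2, 2, 1)

(2, 2, 1)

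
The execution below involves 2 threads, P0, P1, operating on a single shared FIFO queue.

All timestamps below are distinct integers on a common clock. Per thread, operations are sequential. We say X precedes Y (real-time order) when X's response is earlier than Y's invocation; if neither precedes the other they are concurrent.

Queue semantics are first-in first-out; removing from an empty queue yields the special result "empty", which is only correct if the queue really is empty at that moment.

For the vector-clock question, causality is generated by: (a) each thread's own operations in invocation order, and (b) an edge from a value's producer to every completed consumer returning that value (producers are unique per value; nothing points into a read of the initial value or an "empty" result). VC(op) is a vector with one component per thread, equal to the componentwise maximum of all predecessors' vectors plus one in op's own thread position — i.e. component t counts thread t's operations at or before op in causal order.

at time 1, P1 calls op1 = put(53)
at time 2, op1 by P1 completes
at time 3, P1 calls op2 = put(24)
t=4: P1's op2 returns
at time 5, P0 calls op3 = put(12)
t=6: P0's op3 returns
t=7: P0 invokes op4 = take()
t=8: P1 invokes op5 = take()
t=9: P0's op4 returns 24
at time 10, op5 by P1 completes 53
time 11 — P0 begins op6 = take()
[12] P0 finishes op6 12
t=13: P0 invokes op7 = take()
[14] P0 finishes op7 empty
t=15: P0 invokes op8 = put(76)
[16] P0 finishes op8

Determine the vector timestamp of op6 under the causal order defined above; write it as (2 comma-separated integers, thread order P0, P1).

(3, 2)

invoked at 1, op1 has no predecessors; its own P1 bump gives (0, 1)
invoked at 5, op3 has no predecessors; its own P0 bump gives (1, 0)
op2, invoked 3, takes VC(op1)=(0, 1) under max, adds 1 for P1 → (0, 2)
op5, invoked 8, takes VC(op1)=(0, 1), VC(op2)=(0, 2) under max, adds 1 for P1 → (0, 3)
op4, invoked 7, takes VC(op2)=(0, 2), VC(op3)=(1, 0) under max, adds 1 for P0 → (2, 2)
op6, invoked 11, takes VC(op3)=(1, 0), VC(op4)=(2, 2) under max, adds 1 for P0 → (3, 2)
op7, invoked 13, takes VC(op6)=(3, 2) under max, adds 1 for P0 → (4, 2)
op8, invoked 15, takes VC(op7)=(4, 2) under max, adds 1 for P0 → (5, 2)
target: VC(op6) = (3, 2)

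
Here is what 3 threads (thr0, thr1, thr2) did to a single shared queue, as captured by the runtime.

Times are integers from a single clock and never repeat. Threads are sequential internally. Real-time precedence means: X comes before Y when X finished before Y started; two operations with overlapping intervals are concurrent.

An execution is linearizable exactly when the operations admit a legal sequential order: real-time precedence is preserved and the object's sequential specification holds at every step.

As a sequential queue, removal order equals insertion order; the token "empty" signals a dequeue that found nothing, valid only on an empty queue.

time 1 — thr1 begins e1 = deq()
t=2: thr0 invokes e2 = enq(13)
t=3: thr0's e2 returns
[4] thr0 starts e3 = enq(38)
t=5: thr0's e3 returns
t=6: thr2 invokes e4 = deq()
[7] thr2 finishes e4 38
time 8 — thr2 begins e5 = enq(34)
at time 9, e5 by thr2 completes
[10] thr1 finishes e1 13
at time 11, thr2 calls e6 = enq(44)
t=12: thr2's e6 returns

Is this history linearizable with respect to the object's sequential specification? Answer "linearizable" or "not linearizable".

linearizable

a witness: e2, e1, e3, e4, e5, e6
1. e2 enq(13), leaving queue <13>
2. e1 deq() → 13, leaving queue <>
3. e3 enq(38), leaving queue <38>
4. e4 deq() → 38, leaving queue <>
5. e5 enq(34), leaving queue <34>
6. e6 enq(44), leaving queue <34,44>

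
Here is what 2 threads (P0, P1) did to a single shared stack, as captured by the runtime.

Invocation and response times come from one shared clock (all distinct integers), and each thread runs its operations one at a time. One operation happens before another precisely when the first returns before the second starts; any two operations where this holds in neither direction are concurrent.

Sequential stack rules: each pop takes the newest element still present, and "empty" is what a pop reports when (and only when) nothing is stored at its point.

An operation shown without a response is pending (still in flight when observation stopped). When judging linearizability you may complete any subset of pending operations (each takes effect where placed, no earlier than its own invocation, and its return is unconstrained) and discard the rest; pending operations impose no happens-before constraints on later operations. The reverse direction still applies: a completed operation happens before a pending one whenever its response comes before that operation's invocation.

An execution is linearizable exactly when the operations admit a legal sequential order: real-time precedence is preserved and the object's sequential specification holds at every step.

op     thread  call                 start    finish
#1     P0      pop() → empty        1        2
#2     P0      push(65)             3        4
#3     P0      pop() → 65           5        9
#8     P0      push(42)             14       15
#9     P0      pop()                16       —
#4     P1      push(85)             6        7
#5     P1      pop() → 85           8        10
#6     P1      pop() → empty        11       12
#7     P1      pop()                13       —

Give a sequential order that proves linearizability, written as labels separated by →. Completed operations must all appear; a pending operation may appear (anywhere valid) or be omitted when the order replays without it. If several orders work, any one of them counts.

#1 → #2 → #3 → #4 → #5 → #6 → #7 → #8

after step 1 (#1 pop() → empty): stack <>
after step 2 (#2 push(65)): stack <65>
after step 3 (#3 pop() → 65): stack <>
after step 4 (#4 push(85)): stack <85>
after step 5 (#5 pop() → 85): stack <>
after step 6 (#6 pop() → empty): stack <>
after step 7 (#7 pop() (pending, included)): stack <>
after step 8 (#8 push(42)): stack <42>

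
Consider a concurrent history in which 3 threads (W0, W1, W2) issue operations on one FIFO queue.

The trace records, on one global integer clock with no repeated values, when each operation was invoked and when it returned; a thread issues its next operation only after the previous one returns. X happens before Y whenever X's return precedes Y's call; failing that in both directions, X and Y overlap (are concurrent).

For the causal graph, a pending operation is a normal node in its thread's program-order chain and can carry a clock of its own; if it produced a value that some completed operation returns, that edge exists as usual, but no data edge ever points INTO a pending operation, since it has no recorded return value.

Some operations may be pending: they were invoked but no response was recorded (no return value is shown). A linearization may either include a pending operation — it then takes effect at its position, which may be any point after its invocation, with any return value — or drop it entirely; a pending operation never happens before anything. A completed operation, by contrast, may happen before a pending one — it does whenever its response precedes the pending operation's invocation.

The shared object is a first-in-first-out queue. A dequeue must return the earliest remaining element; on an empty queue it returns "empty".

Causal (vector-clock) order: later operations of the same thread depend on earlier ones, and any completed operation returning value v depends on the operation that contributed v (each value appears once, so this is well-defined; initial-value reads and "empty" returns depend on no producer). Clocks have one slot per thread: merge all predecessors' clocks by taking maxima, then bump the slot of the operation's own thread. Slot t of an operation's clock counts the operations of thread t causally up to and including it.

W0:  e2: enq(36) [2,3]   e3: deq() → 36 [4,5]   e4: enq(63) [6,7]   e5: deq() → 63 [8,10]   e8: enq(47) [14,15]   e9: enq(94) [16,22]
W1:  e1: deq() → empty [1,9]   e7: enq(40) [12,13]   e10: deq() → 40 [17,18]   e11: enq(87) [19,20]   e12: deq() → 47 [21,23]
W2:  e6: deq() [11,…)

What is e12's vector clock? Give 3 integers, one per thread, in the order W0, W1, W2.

(5, 5, 0)

e6 (invocation 11): nothing precedes it; W2's component alone gives (0, 0, 1)
e1 (invocation 1): nothing precedes it; W1's component alone gives (0, 1, 0)
e2 (invocation 2): nothing precedes it; W0's component alone gives (1, 0, 0)
from VC(e1)=(0, 1, 0), e7 (invoked 12) maxes components and bumps W1 → (0, 2, 0)
from VC(e2)=(1, 0, 0), e3 (invoked 4) maxes components and bumps W0 → (2, 0, 0)
from VC(e7)=(0, 2, 0), e10 (invoked 17) maxes components and bumps W1 → (0, 3, 0)
from VC(e3)=(2, 0, 0), e4 (invoked 6) maxes components and bumps W0 → (3, 0, 0)
from VC(e10)=(0, 3, 0), e11 (invoked 19) maxes components and bumps W1 → (0, 4, 0)
from VC(e4)=(3, 0, 0), e5 (invoked 8) maxes components and bumps W0 → (4, 0, 0)
from VC(e5)=(4, 0, 0), e8 (invoked 14) maxes components and bumps W0 → (5, 0, 0)
from VC(e8)=(5, 0, 0), e9 (invoked 16) maxes components and bumps W0 → (6, 0, 0)
from VC(e8)=(5, 0, 0), VC(e11)=(0, 4, 0), e12 (invoked 21) maxes components and bumps W1 → (5, 5, 0)
target: VC(e12) = (5, 5, 0)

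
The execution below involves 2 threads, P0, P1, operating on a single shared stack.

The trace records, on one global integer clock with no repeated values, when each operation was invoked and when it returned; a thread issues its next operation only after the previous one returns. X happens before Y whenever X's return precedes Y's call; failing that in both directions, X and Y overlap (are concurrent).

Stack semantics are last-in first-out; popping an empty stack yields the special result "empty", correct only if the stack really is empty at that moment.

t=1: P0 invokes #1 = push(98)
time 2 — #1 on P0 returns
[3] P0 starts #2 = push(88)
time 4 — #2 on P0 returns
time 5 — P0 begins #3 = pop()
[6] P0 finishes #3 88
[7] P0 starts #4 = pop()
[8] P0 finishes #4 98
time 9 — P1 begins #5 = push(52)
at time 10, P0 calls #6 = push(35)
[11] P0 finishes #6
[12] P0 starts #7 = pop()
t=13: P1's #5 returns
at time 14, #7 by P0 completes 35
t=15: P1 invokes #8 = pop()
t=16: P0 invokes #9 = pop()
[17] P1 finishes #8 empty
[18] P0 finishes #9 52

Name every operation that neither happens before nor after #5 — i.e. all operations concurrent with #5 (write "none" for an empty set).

#6, #7

overlap test against #5 [9,13]: concurrent iff the interval meets 9..13
#1 [1,2]: before
#2 [3,4]: before
#3 [5,6]: before
#4 [7,8]: before
#6 [10,11]: concurrent
#7 [12,14]: concurrent
#8 [15,17]: after
#9 [16,18]: after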